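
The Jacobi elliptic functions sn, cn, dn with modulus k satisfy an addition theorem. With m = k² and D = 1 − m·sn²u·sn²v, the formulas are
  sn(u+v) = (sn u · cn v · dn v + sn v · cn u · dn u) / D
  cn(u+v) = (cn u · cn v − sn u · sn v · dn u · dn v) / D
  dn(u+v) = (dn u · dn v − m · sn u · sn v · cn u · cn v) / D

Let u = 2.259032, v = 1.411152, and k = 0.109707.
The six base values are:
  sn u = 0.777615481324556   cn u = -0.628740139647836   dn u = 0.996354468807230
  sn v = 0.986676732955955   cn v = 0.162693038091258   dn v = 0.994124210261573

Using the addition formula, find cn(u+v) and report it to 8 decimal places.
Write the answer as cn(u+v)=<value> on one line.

m = k² = 0.012035625849
D = 1 − m·sn²u·sn²v = 0.9929148630514684
cn(u+v) = (cn u·cn v − sn u·sn v·dn u·dn v)/D = -0.8622578989223163/0.9929148630514684 = -0.8684107077140415

cn(u+v)=-0.86841071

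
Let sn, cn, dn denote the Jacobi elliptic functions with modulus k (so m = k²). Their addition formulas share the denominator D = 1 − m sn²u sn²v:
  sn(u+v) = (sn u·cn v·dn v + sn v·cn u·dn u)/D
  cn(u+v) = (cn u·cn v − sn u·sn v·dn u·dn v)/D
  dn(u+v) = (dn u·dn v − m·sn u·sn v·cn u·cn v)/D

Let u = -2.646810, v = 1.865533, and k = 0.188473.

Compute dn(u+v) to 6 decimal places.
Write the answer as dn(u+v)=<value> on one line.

dn(u+v)=0.991198

sn u = -0.4990053206716304, cn u = -0.8665989210363715, dn u = 0.9955675667643683
sn v = 0.9622618906370835, cn v = -0.2721250701930006, dn v = 0.9834167024403957
m = k² = 0.035522071729
D = 1 − m·sn²u·sn²v = 0.9918097867011905
dn(u+v) = (dn u·dn v − m·sn u·sn v·cn u·cn v)/D = 0.9830801568152013/0.9918097867011905 = 0.9911982821675672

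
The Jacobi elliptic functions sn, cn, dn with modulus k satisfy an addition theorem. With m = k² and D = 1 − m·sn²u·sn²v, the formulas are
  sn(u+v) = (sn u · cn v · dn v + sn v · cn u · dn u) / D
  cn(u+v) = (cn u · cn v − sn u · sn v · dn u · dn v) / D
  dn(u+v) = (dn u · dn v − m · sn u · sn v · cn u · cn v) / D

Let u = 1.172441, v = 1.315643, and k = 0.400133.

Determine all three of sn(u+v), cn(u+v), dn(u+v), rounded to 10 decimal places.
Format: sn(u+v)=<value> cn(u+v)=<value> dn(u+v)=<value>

sn(u+v)=0.7035334129 cn(u+v)=-0.7106621820 dn(u+v)=0.9595591933

sn u = 0.9085659745766541, cn u = 0.4177413911040833, dn u = 0.9315757683677012
sn v = 0.9558884293923343, cn v = 0.2937299960062919, dn v = 0.9239627337894204
m = k² = 0.160106417689
D = 1 − m·sn²u·sn²v = 0.8792363899494851
sn(u+v) = (sn u·cn v·dn v + sn v·cn u·dn u)/D = 0.61857217815293/0.8792363899494851 = 0.7035334128839559
cn(u+v) = (cn u·cn v − sn u·sn v·dn u·dn v)/D = -0.6248400513943892/0.8792363899494851 = -0.7106621820217066
dn(u+v) = (dn u·dn v − m·sn u·sn v·cn u·cn v)/D = 0.8436793610807629/0.8792363899494851 = 0.9595591933236918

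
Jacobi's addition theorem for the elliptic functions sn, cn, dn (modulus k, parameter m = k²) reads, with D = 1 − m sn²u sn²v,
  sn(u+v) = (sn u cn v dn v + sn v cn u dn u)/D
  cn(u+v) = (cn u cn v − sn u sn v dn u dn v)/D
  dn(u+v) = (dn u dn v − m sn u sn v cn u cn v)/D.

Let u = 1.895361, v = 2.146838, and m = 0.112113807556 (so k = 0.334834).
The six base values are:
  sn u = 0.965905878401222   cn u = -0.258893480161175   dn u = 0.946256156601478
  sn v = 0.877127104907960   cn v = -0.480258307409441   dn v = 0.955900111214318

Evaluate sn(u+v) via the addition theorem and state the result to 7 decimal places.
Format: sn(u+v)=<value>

sn(u+v)=-0.7159178

m = k² = 0.112113807556
D = 1 − m·sn²u·sn²v = 0.9195263344211559
sn(u+v) = (sn u·cn v·dn v + sn v·cn u·dn u)/D = -0.6583052782762149/0.9195263344211559 = -0.7159178085863301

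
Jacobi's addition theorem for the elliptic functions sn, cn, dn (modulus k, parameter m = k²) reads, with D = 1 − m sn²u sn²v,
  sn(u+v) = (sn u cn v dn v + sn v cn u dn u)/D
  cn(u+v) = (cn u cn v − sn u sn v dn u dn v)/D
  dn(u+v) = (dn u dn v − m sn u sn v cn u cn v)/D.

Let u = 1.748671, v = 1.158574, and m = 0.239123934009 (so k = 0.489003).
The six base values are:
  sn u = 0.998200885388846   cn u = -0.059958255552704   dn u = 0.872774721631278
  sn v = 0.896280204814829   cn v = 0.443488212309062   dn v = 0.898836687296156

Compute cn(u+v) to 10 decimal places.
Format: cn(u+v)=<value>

cn(u+v)=-0.9008697297

m = k² = 0.239123934009
D = 1 − m·sn²u·sn²v = 0.8085979619027445
cn(u+v) = (cn u·cn v − sn u·sn v·dn u·dn v)/D = -0.7284414274093813/0.8085979619027445 = -0.9008697297421531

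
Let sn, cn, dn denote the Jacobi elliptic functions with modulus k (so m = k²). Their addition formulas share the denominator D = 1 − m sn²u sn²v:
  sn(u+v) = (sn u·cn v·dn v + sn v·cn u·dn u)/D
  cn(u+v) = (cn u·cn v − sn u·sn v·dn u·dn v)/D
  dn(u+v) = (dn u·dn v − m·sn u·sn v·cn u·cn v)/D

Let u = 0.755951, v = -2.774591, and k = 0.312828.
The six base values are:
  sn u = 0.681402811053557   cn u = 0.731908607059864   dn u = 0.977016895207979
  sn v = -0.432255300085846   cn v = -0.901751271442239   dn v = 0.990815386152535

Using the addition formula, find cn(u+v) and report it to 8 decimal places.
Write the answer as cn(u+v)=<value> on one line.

cn(u+v)=-0.37808190

m = k² = 0.097861357584
D = 1 − m·sn²u·sn²v = 0.9915101555718594
cn(u+v) = (cn u·cn v − sn u·sn v·dn u·dn v)/D = -0.374872044797615/0.9915101555718594 = -0.3780819013209253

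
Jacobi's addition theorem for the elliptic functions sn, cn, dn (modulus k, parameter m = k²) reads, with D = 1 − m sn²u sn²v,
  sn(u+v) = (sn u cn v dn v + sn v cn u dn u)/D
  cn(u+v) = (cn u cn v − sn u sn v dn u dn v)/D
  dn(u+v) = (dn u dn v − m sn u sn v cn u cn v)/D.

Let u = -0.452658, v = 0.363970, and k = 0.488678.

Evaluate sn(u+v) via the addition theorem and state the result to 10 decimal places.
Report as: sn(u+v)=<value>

sn(u+v)=-0.0885441729

sn u = -0.4341748148331429, cn u = 0.9008286352934203, dn u = 0.977232407432744
sn v = 0.3542423608814031, cn v = 0.9351536503469201, dn v = 0.9849024178283281
m = k² = 0.238806187684
D = 1 − m·sn²u·sn²v = 0.9943509448029865
sn(u+v) = (sn u·cn v·dn v + sn v·cn u·dn u)/D = -0.08804398200567522/0.9943509448029865 = -0.08854417292590758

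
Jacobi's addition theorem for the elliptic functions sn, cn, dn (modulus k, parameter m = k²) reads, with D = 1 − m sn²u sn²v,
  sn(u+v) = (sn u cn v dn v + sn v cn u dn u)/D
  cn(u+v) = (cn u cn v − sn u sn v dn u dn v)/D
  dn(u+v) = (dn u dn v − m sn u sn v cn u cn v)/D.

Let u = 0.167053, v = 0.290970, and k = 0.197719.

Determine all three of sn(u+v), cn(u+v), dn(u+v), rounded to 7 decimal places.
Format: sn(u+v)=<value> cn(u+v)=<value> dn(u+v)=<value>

sn(u+v)=0.4416374 cn(u+v)=0.8971936 dn(u+v)=0.9961803

sn u = 0.1662473169348984, cn u = 0.9860840885096704, dn u = 0.9994596272240402
sn v = 0.2867304304030214, cn v = 0.958011304881575, dn v = 0.9983917122135943
m = k² = 0.039092802961
D = 1 − m·sn²u·sn²v = 0.9999111712248568
sn(u+v) = (sn u·cn v·dn v + sn v·cn u·dn u)/D = 0.4415981921091163/0.9999111712248568 = 0.4416374222203895
cn(u+v) = (cn u·cn v − sn u·sn v·dn u·dn v)/D = 0.8971139208964628/0.9999111712248568 = 0.8971936175065722
dn(u+v) = (dn u·dn v − m·sn u·sn v·cn u·cn v)/D = 0.9960918147256125/0.9999111712248568 = 0.9961803042018565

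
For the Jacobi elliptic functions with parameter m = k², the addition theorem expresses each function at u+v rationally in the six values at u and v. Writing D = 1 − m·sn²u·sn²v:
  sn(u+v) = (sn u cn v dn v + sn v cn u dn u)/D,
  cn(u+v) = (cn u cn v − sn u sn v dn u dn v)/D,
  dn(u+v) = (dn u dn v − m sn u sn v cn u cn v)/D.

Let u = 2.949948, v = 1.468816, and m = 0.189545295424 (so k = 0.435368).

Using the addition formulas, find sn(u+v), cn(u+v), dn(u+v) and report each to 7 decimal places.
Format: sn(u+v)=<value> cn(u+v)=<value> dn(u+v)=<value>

sn(u+v)=-0.8802119 cn(u+v)=-0.4745809 dn(u+v)=0.9236587

sn u = 0.349851275054397, cn u = -0.9368052547583263, dn u = 0.9883321456866678
sn v = 0.9860471487367597, cn v = 0.1664662742663106, dn v = 0.903165100154522
m = k² = 0.189545295424
D = 1 − m·sn²u·sn²v = 0.977443313951258
sn(u+v) = (sn u·cn v·dn v + sn v·cn u·dn u)/D = -0.8603572299200822/0.977443313951258 = -0.8802118932525488
cn(u+v) = (cn u·cn v − sn u·sn v·dn u·dn v)/D = -0.4638759197374446/0.977443313951258 = -0.4745808919212441
dn(u+v) = (dn u·dn v − m·sn u·sn v·cn u·cn v)/D = 0.90282403820051/0.977443313951258 = 0.9236587179167415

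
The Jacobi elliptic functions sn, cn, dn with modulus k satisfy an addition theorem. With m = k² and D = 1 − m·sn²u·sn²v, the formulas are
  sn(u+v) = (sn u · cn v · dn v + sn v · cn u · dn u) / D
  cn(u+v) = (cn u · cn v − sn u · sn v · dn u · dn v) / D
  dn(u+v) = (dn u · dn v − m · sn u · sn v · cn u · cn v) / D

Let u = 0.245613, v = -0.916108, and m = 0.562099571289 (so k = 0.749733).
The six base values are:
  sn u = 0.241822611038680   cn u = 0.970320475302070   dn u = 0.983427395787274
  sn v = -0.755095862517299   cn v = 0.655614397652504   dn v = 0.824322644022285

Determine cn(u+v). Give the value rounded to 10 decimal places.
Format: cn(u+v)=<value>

cn(u+v)=0.7991599472

m = k² = 0.562099571289
D = 1 − m·sn²u·sn²v = 0.9812582022293347
cn(u+v) = (cn u·cn v − sn u·sn v·dn u·dn v)/D = 0.7841822530510477/0.9812582022293347 = 0.7991599471672723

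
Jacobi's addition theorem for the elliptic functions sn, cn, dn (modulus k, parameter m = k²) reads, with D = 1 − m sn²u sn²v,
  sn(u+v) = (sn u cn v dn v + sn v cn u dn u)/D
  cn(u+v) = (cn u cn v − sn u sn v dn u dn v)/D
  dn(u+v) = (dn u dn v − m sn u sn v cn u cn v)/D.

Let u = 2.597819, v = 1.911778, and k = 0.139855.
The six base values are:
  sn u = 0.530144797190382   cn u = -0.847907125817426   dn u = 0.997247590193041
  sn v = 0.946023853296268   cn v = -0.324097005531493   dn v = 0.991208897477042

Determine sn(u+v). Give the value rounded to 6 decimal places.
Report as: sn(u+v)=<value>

sn(u+v)=-0.975037

m = k² = 0.019559421025
D = 1 − m·sn²u·sn²v = 0.9950801804228569
sn(u+v) = (sn u·cn v·dn v + sn v·cn u·dn u)/D = -0.9702404160062161/0.9950801804228569 = -0.9750374242143129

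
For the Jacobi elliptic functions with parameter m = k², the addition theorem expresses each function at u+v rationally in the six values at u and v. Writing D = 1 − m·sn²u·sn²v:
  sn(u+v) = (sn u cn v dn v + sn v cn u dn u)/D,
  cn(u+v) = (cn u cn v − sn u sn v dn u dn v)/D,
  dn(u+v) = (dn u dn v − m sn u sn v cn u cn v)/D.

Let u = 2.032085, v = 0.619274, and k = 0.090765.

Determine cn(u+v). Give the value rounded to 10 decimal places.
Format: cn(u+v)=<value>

sn u = 0.8977004911846565, cn u = -0.4406062052749899, dn u = 0.996674994480613
sn v = 0.580198237216801, cn v = 0.8144752946102888, dn v = 0.9986124103426065
m = k² = 0.008238285225
D = 1 − m·sn²u·sn²v = 0.9977651284881338
cn(u+v) = (cn u·cn v − sn u·sn v·dn u·dn v)/D = -0.8772549863588616/0.9977651284881338 = -0.8792199299329338

cn(u+v)=-0.8792199299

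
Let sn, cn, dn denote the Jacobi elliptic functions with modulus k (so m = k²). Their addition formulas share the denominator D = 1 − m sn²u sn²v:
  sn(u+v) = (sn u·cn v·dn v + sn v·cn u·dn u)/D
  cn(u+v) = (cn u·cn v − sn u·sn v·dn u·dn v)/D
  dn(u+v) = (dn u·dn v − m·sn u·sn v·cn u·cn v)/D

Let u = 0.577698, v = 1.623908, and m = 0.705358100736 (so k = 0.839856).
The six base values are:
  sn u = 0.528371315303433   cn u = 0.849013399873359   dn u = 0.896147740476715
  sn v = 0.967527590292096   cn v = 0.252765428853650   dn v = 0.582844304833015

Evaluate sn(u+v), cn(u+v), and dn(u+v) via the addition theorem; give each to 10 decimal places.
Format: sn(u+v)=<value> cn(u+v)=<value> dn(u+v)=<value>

sn(u+v)=0.9979332874 cn(u+v)=-0.0642584934 dn(u+v)=0.5454855007

m = k² = 0.705358100736
D = 1 − m·sn²u·sn²v = 0.8156620134791893
sn(u+v) = (sn u·cn v·dn v + sn v·cn u·dn u)/D = 0.8139762744862857/0.8156620134791893 = 0.9979332873603945
cn(u+v) = (cn u·cn v − sn u·sn v·dn u·dn v)/D = -0.05241321213541473/0.8156620134791893 = -0.06425849343142421
dn(u+v) = (dn u·dn v − m·sn u·sn v·cn u·cn v)/D = 0.4449318018229407/0.8156620134791893 = 0.5454855006978852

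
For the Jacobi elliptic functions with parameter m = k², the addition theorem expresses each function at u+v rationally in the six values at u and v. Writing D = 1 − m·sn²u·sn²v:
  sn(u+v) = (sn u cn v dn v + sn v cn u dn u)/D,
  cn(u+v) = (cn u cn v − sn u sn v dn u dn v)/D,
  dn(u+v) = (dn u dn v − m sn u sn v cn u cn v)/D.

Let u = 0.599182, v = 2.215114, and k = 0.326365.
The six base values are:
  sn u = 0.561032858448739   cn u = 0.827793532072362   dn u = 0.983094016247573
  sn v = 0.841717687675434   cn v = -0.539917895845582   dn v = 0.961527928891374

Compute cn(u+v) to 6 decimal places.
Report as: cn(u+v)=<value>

m = k² = 0.106514113225
D = 1 − m·sn²u·sn²v = 0.9762470990218635
cn(u+v) = (cn u·cn v − sn u·sn v·dn u·dn v)/D = -0.8933277157069581/0.9762470990218635 = -0.9150631193701008

cn(u+v)=-0.915063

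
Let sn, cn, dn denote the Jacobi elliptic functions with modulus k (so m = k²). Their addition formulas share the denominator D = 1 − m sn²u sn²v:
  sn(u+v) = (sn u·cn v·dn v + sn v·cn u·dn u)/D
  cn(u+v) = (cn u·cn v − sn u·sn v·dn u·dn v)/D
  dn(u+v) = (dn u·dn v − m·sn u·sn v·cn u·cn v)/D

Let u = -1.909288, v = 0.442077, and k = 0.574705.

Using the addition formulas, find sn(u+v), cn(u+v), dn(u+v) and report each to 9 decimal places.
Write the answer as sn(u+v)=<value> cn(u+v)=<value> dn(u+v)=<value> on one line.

sn(u+v)=-0.976427951 cn(u+v)=0.215843591 dn(u+v)=0.827708687

sn u = -0.9894621560001067, cn u = -0.1447917188364741, dn u = 0.8225803834606376
sn v = 0.4236907034841533, cn v = 0.9058069263265231, dn v = 0.9699016085530186
m = k² = 0.330285837025
D = 1 − m·sn²u·sn²v = 0.941952142122141
sn(u+v) = (sn u·cn v·dn v + sn v·cn u·dn u)/D = -0.9197484003464086/0.941952142122141 = -0.9764279512909126
cn(u+v) = (cn u·cn v − sn u·sn v·dn u·dn v)/D = 0.2033143332593954/0.941952142122141 = 0.2158435913754014
dn(u+v) = (dn u·dn v − m·sn u·sn v·cn u·cn v)/D = 0.7796619705479182/0.941952142122141 = 0.8277086867613079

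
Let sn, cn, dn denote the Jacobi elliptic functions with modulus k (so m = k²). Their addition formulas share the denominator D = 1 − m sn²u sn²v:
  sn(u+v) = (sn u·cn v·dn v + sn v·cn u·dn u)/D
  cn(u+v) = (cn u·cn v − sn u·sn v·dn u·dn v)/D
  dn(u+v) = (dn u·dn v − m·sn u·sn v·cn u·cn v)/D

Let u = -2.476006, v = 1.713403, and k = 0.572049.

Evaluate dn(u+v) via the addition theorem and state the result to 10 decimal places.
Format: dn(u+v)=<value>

dn(u+v)=0.9224033571

sn u = -0.8085729219477915, cn u = -0.5883959805206105, dn u = 0.8865966763710112
sn v = 0.9999053839103271, cn v = 0.01375584338168373, dn v = 0.8202571932137508
m = k² = 0.327240058401
D = 1 − m·sn²u·sn²v = 0.7860941501677737
dn(u+v) = (dn u·dn v − m·sn u·sn v·cn u·cn v)/D = 0.7250958831125478/0.7860941501677737 = 0.9224033571014271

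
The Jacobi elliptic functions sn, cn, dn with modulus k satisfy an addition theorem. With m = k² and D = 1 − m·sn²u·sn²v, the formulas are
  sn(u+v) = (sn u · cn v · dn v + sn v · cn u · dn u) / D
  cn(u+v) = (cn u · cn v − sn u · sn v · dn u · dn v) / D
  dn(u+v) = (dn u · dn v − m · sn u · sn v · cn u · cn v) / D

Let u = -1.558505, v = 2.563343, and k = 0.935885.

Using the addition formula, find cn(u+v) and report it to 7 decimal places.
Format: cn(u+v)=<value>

cn(u+v)=0.6328962

sn u = -0.9345193662151547, cn u = 0.3559122843747115, dn u = 0.4848403781458467
sn v = 0.9995351968031437, cn v = -0.03048590414766884, dn v = 0.3534590526181215
m = k² = 0.875880733225
D = 1 − m·sn²u·sn²v = 0.2357811106636304
cn(u+v) = (cn u·cn v − sn u·sn v·dn u·dn v)/D = 0.1492249786941429/0.2357811106636304 = 0.6328962412388919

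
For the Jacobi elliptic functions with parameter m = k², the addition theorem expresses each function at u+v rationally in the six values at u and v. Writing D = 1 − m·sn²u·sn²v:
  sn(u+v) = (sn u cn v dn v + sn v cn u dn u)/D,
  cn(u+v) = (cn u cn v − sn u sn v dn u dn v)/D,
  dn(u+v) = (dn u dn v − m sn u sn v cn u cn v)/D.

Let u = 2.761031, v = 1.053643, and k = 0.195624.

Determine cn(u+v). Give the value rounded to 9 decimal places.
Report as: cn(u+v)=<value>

cn(u+v)=-0.801614843

sn u = 0.3993921603372717, cn u = -0.9167801820835391, dn u = 0.9969431252442099
sn v = 0.8662648064191967, cn v = 0.4995851130283124, dn v = 0.9855366900068748
m = k² = 0.038268749376
D = 1 − m·sn²u·sn²v = 0.9954191646414116
cn(u+v) = (cn u·cn v − sn u·sn v·dn u·dn v)/D = -0.7979427774458383/0.9954191646414116 = -0.8016148430629101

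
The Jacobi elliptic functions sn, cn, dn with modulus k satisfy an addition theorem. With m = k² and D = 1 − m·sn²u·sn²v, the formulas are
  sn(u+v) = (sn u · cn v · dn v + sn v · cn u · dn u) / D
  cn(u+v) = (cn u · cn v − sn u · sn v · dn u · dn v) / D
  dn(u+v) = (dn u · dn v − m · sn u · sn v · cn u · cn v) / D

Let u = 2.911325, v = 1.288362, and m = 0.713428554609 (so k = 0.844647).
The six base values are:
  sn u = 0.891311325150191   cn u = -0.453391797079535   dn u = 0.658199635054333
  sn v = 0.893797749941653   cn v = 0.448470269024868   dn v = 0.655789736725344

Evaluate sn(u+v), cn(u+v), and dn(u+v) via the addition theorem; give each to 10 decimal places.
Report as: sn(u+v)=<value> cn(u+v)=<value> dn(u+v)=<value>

sn(u+v)=-0.0083925626 cn(u+v)=-0.9999647818 dn(u+v)=0.9999748745

m = k² = 0.713428554609
D = 1 − m·sn²u·sn²v = 0.54721935753894
sn(u+v) = (sn u·cn v·dn v + sn v·cn u·dn u)/D = -0.004592572711729363/0.54721935753894 = -0.008392562595709266
cn(u+v) = (cn u·cn v − sn u·sn v·dn u·dn v)/D = -0.5472000854725972/0.54721935753894 = -0.9999647818263787
dn(u+v) = (dn u·dn v − m·sn u·sn v·cn u·cn v)/D = 0.5472056083658887/0.54721935753894 = 0.9999748744760912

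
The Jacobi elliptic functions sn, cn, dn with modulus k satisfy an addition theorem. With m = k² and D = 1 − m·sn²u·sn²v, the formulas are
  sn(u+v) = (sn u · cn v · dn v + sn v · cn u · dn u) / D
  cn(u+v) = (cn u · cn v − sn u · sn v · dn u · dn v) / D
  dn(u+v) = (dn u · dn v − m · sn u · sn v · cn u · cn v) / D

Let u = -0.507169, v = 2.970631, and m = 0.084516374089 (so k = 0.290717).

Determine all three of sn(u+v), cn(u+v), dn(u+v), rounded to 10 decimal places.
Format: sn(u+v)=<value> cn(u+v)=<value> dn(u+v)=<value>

sn u = -0.4841794870345096, cn u = 0.874968699060143, dn u = 0.9900438603326099
sn v = 0.2381885727926843, cn v = -0.9712189268084638, dn v = 0.9975996517922957
m = k² = 0.084516374089
D = 1 − m·sn²u·sn²v = 0.9988759245236615
sn(u+v) = (sn u·cn v·dn v + sn v·cn u·dn u)/D = 0.6754481427963788/0.9988759245236615 = 0.6762082519092477
cn(u+v) = (cn u·cn v − sn u·sn v·dn u·dn v)/D = -0.7358824083954733/0.9988759245236615 = -0.7367105266316203
dn(u+v) = (dn u·dn v − m·sn u·sn v·cn u·cn v)/D = 0.9793845980407323/0.9988759245236615 = 0.9804867391390737

sn(u+v)=0.6762082519 cn(u+v)=-0.7367105266 dn(u+v)=0.9804867391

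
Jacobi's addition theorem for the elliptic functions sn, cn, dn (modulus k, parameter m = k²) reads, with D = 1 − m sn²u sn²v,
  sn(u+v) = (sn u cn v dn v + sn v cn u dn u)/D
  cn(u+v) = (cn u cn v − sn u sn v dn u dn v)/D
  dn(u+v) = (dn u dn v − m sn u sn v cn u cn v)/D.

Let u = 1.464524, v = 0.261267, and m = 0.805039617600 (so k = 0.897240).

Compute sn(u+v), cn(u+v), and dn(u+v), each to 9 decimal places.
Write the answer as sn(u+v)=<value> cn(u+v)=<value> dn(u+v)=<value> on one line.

sn(u+v)=0.969097505 cn(u+v)=0.246677982 dn(u+v)=0.493909976

sn u = 0.9264654348587956, cn u = 0.3763798586692742, dn u = 0.5558810503156504
sn v = 0.2560296358374674, cn v = 0.9666689327649533, dn v = 0.9732567531777027
m = k² = 0.8050396176
D = 1 − m·sn²u·sn²v = 0.9547043837699491
sn(u+v) = (sn u·cn v·dn v + sn v·cn u·dn u)/D = 0.925201635866192/0.9547043837699491 = 0.9690975045204504
cn(u+v) = (cn u·cn v − sn u·sn v·dn u·dn v)/D = 0.2355045506568407/0.9547043837699491 = 0.2466779818553648
dn(u+v) = (dn u·dn v − m·sn u·sn v·cn u·cn v)/D = 0.4715380195253709/0.9547043837699491 = 0.4939099762623436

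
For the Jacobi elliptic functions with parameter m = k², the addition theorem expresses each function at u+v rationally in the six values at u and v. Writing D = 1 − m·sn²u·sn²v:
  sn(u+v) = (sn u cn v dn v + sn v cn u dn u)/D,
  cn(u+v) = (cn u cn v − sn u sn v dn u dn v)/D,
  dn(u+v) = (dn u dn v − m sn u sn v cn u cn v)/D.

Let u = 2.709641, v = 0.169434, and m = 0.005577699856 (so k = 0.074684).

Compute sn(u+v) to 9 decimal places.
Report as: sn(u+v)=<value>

sn u = 0.4225634412056072, cn u = -0.9063333482535415, dn u = 0.9995018992899953
sn v = 0.1686200495823445, cn v = 0.985681124339331, dn v = 0.9999207022636829
m = k² = 0.005577699856
D = 1 − m·sn²u·sn²v = 0.9999716823371252
sn(u+v) = (sn u·cn v·dn v + sn v·cn u·dn u)/D = 0.2637299279150037/0.9999716823371252 = 0.2637373963416808

sn(u+v)=0.263737396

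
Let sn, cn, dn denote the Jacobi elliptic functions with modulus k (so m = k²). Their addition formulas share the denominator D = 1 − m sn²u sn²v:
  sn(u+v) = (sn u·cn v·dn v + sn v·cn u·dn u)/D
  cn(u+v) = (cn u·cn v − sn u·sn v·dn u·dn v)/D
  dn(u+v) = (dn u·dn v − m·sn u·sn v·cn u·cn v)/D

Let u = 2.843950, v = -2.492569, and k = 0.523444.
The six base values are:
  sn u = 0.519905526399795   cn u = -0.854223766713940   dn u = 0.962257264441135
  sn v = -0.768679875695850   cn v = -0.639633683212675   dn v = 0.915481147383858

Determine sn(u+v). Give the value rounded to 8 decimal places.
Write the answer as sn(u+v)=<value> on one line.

m = k² = 0.273993621136
D = 1 − m·sn²u·sn²v = 0.9562396947994606
sn(u+v) = (sn u·cn v·dn v + sn v·cn u·dn u)/D = 0.3273993899437068/0.9562396947994606 = 0.3423821367427838

sn(u+v)=0.34238214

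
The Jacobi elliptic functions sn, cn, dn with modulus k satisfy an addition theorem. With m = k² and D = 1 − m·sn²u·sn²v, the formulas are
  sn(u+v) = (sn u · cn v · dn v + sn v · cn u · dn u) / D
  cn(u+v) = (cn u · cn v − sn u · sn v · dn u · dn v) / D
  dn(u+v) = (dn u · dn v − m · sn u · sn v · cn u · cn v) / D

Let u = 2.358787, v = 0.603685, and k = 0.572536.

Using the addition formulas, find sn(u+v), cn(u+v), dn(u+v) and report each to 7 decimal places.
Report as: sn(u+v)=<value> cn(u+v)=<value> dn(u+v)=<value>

sn u = 0.8649758145914561, cn u = -0.5018135512038779, dn u = 0.8687620227323939
sn v = 0.5584855862217192, cn v = 0.8295142253045349, dn v = 0.947500898544492
m = k² = 0.327797471296
D = 1 − m·sn²u·sn²v = 0.9235042220156739
sn(u+v) = (sn u·cn v·dn v + sn v·cn u·dn u)/D = 0.4363656733470434/0.9235042220156739 = 0.4725107508383836
cn(u+v) = (cn u·cn v − sn u·sn v·dn u·dn v)/D = -0.8139072718714071/0.9235042220156739 = -0.8813249062304701
dn(u+v) = (dn u·dn v − m·sn u·sn v·cn u·cn v)/D = 0.8890683282498155/0.9235042220156739 = 0.9627117094378872

sn(u+v)=0.4725108 cn(u+v)=-0.8813249 dn(u+v)=0.9627117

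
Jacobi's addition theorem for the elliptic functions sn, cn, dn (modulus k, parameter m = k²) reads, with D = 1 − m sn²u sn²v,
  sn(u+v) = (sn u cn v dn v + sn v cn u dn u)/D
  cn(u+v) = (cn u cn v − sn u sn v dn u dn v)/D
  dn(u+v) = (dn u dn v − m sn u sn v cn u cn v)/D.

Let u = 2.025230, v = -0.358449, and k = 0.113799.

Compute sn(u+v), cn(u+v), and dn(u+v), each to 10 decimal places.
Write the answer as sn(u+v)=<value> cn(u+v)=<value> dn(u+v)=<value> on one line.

sn(u+v)=0.9959281497 cn(u+v)=-0.0901505444 dn(u+v)=0.9935567601

sn u = 0.9019299077152303, cn u = -0.4318824395235307, dn u = 0.9947187003544615
sn v = -0.3507315153420908, cn v = 0.9364760563654795, dn v = 0.9992031629031657
m = k² = 0.012950212401
D = 1 − m·sn²u·sn²v = 0.9987040983250538
sn(u+v) = (sn u·cn v·dn v + sn v·cn u·dn u)/D = 0.9946375247346856/0.9987040983250538 = 0.9959281496919975
cn(u+v) = (cn u·cn v − sn u·sn v·dn u·dn v)/D = -0.09003371813335532/0.9987040983250538 = -0.09015054437480794
dn(u+v) = (dn u·dn v − m·sn u·sn v·cn u·cn v)/D = 0.9922692082290407/0.9987040983250538 = 0.9935567600986065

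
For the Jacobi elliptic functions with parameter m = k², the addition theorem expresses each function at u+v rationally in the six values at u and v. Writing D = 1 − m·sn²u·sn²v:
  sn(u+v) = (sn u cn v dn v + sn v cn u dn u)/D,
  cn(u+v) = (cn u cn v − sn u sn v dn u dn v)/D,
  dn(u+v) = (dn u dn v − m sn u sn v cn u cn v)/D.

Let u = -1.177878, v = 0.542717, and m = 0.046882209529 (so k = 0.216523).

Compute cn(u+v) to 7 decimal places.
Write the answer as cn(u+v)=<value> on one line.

sn u = -0.9200543171912239, cn u = 0.391790828654514, dn u = 0.9799562297052076
sn v = 0.5154563592580589, cn v = 0.8569158311645473, dn v = 0.9937522926914622
m = k² = 0.046882209529
D = 1 − m·sn²u·sn²v = 0.989455674343196
cn(u+v) = (cn u·cn v − sn u·sn v·dn u·dn v)/D = 0.7975703244714421/0.989455674343196 = 0.8060697868056313

cn(u+v)=0.8060698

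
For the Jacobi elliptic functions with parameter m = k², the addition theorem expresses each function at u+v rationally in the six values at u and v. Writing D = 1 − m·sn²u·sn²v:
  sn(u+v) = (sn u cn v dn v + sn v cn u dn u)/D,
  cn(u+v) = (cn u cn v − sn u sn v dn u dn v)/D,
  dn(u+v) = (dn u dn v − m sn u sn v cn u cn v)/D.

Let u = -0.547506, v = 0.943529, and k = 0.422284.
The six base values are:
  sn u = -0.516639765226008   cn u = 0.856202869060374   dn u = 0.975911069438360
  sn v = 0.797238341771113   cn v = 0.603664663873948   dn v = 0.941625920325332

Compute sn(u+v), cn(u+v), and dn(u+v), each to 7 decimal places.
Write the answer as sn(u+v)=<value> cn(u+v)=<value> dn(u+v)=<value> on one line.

sn(u+v)=0.3841032 cn(u+v)=0.9232902 dn(u+v)=0.9867578

m = k² = 0.178323776656
D = 1 − m·sn²u·sn²v = 0.9697475000919815
sn(u+v) = (sn u·cn v·dn v + sn v·cn u·dn u)/D = 0.3724830781784068/0.9697475000919815 = 0.3841031589594986
cn(u+v) = (cn u·cn v − sn u·sn v·dn u·dn v)/D = 0.8953583474818261/0.9697475000919815 = 0.9232901836786386
dn(u+v) = (dn u·dn v − m·sn u·sn v·cn u·cn v)/D = 0.9569059114842462/0.9697475000919815 = 0.9867578017922013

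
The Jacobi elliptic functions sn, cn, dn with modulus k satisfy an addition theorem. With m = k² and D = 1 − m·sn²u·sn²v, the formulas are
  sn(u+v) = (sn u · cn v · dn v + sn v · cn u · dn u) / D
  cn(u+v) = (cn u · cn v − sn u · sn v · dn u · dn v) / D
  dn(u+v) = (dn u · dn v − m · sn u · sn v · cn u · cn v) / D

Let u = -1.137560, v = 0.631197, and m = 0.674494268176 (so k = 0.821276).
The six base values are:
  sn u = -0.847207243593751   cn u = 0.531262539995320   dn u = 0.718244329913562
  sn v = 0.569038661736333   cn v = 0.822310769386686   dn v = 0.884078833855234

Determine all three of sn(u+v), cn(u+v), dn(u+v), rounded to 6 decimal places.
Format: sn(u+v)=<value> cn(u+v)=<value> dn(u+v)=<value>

m = k² = 0.674494268176
D = 1 − m·sn²u·sn²v = 0.8432378783475168
sn(u+v) = (sn u·cn v·dn v + sn v·cn u·dn u)/D = -0.3987774439171629/0.8432378783475168 = -0.4729121570044295
cn(u+v) = (cn u·cn v − sn u·sn v·dn u·dn v)/D = 0.7429849727302131/0.8432378783475168 = 0.8811095798806286
dn(u+v) = (dn u·dn v − m·sn u·sn v·cn u·cn v)/D = 0.7770390685800744/0.8432378783475168 = 0.9214945017683842

sn(u+v)=-0.472912 cn(u+v)=0.881110 dn(u+v)=0.921495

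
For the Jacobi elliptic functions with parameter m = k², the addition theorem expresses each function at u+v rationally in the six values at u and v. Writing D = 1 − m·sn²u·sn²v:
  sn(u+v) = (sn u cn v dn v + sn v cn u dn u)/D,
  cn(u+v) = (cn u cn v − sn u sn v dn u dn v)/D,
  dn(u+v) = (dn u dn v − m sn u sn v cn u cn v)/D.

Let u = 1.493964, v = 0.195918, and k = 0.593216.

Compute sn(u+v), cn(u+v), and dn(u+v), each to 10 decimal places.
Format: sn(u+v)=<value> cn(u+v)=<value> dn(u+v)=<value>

sn u = 0.9794068366553144, cn u = 0.2018966277896444, dn u = 0.8139036954164084
sn v = 0.1942380038026859, cn v = 0.9809544321112718, dn v = 0.993339407378498
m = k² = 0.351905222656
D = 1 − m·sn²u·sn²v = 0.9872643713560009
sn(u+v) = (sn u·cn v·dn v + sn v·cn u·dn u)/D = 0.9862723353915292/0.9872643713560009 = 0.9989951668537282
cn(u+v) = (cn u·cn v − sn u·sn v·dn u·dn v)/D = 0.04424725291245237/0.9872643713560009 = 0.0448180388113055
dn(u+v) = (dn u·dn v − m·sn u·sn v·cn u·cn v)/D = 0.7952239143321858/0.9872643713560009 = 0.8054822369817227

sn(u+v)=0.9989951669 cn(u+v)=0.0448180388 dn(u+v)=0.8054822370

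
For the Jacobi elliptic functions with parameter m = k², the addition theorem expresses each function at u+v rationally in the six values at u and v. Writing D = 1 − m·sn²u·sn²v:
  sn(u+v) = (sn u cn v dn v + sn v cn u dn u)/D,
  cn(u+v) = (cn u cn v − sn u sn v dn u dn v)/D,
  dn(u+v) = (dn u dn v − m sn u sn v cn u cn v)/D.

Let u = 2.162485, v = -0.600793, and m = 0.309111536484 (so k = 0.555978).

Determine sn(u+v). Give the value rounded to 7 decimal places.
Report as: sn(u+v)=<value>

sn u = 0.9315847644473242, cn u = -0.3635241761556218, dn u = 0.8554165648838929
sn v = -0.5567276819215585, cn v = 0.8306950632947375, dn v = 0.9508902170037231
m = k² = 0.309111536484
D = 1 − m·sn²u·sn²v = 0.9168531883216241
sn(u+v) = (sn u·cn v·dn v + sn v·cn u·dn u)/D = 0.9089812295463473/0.9168531883216241 = 0.9914141556406789

sn(u+v)=0.9914142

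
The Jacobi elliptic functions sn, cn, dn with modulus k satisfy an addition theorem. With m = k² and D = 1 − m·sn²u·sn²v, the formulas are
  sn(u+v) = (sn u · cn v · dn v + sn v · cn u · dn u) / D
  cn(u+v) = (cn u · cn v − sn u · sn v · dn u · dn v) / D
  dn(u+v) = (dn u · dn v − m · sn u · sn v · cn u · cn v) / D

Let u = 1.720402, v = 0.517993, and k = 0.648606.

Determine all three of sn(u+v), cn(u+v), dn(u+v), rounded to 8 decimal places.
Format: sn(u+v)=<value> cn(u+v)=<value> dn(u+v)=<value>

sn u = 0.998508341298683, cn u = 0.054599380554662, dn u = 0.7619477486955449
sn v = 0.4871282880564878, cn v = 0.8733304248537065, dn v = 0.9487743994751791
m = k² = 0.420689743236
D = 1 − m·sn²u·sn²v = 0.9004704550202796
sn(u+v) = (sn u·cn v·dn v + sn v·cn u·dn u)/D = 0.8476230208005654/0.9004704550202796 = 0.9413113068562321
cn(u+v) = (cn u·cn v − sn u·sn v·dn u·dn v)/D = -0.3039444932440029/0.9004704550202796 = -0.3375396622392877
dn(u+v) = (dn u·dn v − m·sn u·sn v·cn u·cn v)/D = 0.7131593610646571/0.9004704550202796 = 0.7919852973394845

sn(u+v)=0.94131131 cn(u+v)=-0.33753966 dn(u+v)=0.79198530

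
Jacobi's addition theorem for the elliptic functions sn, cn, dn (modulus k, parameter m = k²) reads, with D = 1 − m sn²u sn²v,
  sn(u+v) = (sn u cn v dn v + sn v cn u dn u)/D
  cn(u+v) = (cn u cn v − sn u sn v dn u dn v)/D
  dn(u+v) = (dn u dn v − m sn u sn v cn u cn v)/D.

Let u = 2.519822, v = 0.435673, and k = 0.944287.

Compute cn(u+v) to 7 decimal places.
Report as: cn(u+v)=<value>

cn(u+v)=-0.1396215

sn u = 0.9999767476285959, cn u = 0.00681939895704797, dn u = 0.3291861607086264
sn v = 0.4113420509655587, cn v = 0.91148105691092, dn v = 0.9214803618216943
m = k² = 0.891677938369
D = 1 − m·sn²u·sn²v = 0.8491330734953725
cn(u+v) = (cn u·cn v − sn u·sn v·dn u·dn v)/D = -0.1185572603480832/0.8491330734953725 = -0.139621531711224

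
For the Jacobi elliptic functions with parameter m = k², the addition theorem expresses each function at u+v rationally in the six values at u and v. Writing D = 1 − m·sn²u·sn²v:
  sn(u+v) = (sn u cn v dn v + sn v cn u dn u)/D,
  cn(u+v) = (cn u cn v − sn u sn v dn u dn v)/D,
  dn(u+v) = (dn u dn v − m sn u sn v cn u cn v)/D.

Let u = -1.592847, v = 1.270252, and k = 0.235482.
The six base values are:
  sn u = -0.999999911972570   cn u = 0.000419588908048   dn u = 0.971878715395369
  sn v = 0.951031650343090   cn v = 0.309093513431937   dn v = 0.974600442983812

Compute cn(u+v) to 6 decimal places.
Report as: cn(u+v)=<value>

m = k² = 0.055451772324
D = 1 − m·sn²u·sn²v = 0.9498460322940932
cn(u+v) = (cn u·cn v − sn u·sn v·dn u·dn v)/D = 0.9009405405605102/0.9498460322940932 = 0.9485121903226093

cn(u+v)=0.948512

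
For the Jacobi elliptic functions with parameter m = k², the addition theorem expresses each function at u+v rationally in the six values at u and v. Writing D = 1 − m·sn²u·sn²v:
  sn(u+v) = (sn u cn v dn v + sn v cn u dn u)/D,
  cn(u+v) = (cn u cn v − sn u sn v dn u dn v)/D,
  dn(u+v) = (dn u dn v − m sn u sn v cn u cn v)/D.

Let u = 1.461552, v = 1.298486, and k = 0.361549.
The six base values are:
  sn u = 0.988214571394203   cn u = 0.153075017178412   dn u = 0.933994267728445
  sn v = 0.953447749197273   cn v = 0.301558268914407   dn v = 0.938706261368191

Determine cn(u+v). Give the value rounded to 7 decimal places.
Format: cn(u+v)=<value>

cn(u+v)=-0.8823072

m = k² = 0.130717679401
D = 1 − m·sn²u·sn²v = 0.8839538780453611
cn(u+v) = (cn u·cn v − sn u·sn v·dn u·dn v)/D = -0.7799189038645499/0.8839538780453611 = -0.8823072371028474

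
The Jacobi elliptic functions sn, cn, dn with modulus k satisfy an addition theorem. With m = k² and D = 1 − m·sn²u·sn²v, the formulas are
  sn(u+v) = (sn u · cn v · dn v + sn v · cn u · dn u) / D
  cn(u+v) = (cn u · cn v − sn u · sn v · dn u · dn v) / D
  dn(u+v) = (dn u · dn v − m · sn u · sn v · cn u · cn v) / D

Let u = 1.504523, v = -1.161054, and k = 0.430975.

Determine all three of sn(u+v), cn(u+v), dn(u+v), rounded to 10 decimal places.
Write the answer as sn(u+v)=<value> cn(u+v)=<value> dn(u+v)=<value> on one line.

sn u = 0.9910856914424588, cn u = 0.1332259442376872, dn u = 0.9041887342568669
sn v = -0.9018945559857715, cn v = 0.4319562592245054, dn v = 0.9213669027553094
m = k² = 0.185739450625
D = 1 − m·sn²u·sn²v = 0.8515985651989423
sn(u+v) = (sn u·cn v·dn v + sn v·cn u·dn u)/D = 0.2857989142718134/0.8515985651989423 = 0.3356028602573417
cn(u+v) = (cn u·cn v − sn u·sn v·dn u·dn v)/D = 0.8022088860452431/0.8515985651989423 = 0.9420035669715328
dn(u+v) = (dn u·dn v − m·sn u·sn v·cn u·cn v)/D = 0.8426438919135691/0.8515985651989423 = 0.9894848656969246

sn(u+v)=0.3356028603 cn(u+v)=0.9420035670 dn(u+v)=0.9894848657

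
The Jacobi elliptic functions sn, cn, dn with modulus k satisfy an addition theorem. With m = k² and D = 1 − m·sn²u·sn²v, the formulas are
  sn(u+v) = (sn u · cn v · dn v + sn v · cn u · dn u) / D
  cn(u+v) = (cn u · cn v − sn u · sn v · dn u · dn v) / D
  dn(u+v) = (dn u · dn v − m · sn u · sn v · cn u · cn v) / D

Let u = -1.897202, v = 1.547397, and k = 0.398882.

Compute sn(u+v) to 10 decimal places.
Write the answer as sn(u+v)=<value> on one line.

sn u = -0.9721271498604509, cn u = -0.2344542695371453, dn u = 0.9217586795928481
sn v = 0.9964281797792434, cn v = 0.08444455306189821, dn v = 0.917620685432934
m = k² = 0.159106849924
D = 1 − m·sn²u·sn²v = 0.8507112695824902
sn(u+v) = (sn u·cn v·dn v + sn v·cn u·dn u)/D = -0.2906666062606616/0.8507112695824902 = -0.3416748039594141

sn(u+v)=-0.3416748040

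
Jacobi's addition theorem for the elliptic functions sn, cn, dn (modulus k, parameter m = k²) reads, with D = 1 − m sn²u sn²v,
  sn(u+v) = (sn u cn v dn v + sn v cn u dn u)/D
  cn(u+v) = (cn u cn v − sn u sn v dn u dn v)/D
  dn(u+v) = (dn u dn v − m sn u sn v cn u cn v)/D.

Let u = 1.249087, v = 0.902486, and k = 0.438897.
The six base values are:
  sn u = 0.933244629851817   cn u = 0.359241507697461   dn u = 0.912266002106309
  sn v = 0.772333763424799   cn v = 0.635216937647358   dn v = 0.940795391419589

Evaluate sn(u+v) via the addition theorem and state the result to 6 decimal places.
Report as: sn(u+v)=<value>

sn(u+v)=0.900995

m = k² = 0.192630576609
D = 1 − m·sn²u·sn²v = 0.8999248463492693
sn(u+v) = (sn u·cn v·dn v + sn v·cn u·dn u)/D = 0.810827712954837/0.8999248463492693 = 0.900994917791332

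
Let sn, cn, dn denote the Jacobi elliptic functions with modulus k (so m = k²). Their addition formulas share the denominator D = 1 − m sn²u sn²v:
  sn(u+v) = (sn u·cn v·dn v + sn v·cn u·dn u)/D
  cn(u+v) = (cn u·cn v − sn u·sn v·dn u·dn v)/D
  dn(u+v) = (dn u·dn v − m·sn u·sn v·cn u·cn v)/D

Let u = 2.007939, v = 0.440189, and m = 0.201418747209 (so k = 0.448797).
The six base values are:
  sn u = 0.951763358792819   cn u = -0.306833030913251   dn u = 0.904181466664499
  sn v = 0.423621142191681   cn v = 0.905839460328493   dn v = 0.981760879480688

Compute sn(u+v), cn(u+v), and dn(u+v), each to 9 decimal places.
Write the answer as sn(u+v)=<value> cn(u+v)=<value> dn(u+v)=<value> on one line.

sn(u+v)=0.753567424 cn(u+v)=-0.657370625 dn(u+v)=0.941074690

m = k² = 0.201418747209
D = 1 − m·sn²u·sn²v = 0.9672574042247384
sn(u+v) = (sn u·cn v·dn v + sn v·cn u·dn u)/D = 0.7288936700810736/0.9672574042247384 = 0.7535674236221386
cn(u+v) = (cn u·cn v − sn u·sn v·dn u·dn v)/D = -0.635846603941015/0.9672574042247384 = -0.6573706245760395
dn(u+v) = (dn u·dn v − m·sn u·sn v·cn u·cn v)/D = 0.9102614619251882/0.9672574042247384 = 0.9410746900973762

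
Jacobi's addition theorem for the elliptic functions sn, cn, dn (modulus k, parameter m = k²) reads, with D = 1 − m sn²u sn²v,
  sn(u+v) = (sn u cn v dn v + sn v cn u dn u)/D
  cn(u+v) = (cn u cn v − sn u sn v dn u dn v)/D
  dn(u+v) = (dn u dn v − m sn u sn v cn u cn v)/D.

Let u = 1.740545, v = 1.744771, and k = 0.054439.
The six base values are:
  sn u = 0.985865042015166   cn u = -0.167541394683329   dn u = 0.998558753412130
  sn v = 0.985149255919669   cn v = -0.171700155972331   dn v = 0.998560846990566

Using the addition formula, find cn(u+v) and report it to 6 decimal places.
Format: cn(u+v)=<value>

m = k² = 0.002963604721
D = 1 − m·sn²u·sn²v = 0.9972045013970439
cn(u+v) = (cn u·cn v − sn u·sn v·dn u·dn v)/D = -0.9396618296370651/0.9972045013970439 = -0.9422960168357005

cn(u+v)=-0.942296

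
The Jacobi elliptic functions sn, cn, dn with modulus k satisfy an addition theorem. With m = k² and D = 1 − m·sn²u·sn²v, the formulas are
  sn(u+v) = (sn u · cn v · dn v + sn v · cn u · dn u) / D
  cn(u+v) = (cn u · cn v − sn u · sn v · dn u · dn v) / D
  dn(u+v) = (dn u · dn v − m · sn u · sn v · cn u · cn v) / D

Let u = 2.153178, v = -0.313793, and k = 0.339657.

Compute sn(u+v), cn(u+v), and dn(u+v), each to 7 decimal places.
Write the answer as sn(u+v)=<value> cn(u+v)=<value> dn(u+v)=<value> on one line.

sn(u+v)=0.9786123 cn(u+v)=-0.2057134 dn(u+v)=0.9431411

sn u = 0.8752909667301013, cn u = -0.4835966537939285, dn u = 0.9547845205423684
sn v = -0.3081148057016889, cn v = 0.9513491822182907, dn v = 0.9945087612567925
m = k² = 0.115366877649
D = 1 − m·sn²u·sn²v = 0.9916090493428144
sn(u+v) = (sn u·cn v·dn v + sn v·cn u·dn u)/D = 0.9704007844327383/0.9916090493428144 = 0.9786122717172339
cn(u+v) = (cn u·cn v − sn u·sn v·dn u·dn v)/D = -0.2039873140930247/0.9916090493428144 = -0.205713445463428
dn(u+v) = (dn u·dn v − m·sn u·sn v·cn u·cn v)/D = 0.935227294707085/0.9916090493428144 = 0.9431411455219209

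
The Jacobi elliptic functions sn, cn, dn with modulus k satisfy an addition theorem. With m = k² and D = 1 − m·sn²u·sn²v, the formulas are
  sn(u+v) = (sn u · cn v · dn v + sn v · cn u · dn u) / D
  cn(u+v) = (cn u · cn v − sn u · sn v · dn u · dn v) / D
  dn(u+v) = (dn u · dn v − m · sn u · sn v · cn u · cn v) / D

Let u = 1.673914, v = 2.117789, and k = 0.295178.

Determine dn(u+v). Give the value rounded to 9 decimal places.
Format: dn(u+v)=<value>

dn(u+v)=0.987011695

sn u = 0.9979443929217808, cn u = -0.06408579121754122, dn u = 0.9556295257306141
sn v = 0.8823380063252202, cn v = -0.470616237070116, dn v = 0.9654882086396354
m = k² = 0.087130051684
D = 1 − m·sn²u·sn²v = 0.9324460684067639
dn(u+v) = (dn u·dn v − m·sn u·sn v·cn u·cn v)/D = 0.9203351742331229/0.9324460684067639 = 0.987011694741408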